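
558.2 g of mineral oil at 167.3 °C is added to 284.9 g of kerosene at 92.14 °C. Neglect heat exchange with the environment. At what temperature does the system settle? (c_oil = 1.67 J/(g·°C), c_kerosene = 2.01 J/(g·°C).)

T_f ≈ 138.7 °C

|Q_oil| = |Q_kerosene|:
558.2·1.67·(167.3 − T) = 284.9·2.01·(T − 92.14)
932.19(167.3 − T) = 572.65(T − 92.14)
1504.8 T = 208720  ⇒  T ≈ 138.70 °C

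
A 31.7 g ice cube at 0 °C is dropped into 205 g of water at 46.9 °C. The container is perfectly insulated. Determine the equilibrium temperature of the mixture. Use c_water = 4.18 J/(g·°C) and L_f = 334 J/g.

T_f ≈ 29.9 °C

Sum of m c ΔT and latent-heat terms is zero:
fusion: m_ice L_f = 31.7·334 = 10588; meltwater 0→T: 31.7·4.18·T = 132.51 T; water: 856.9(T − 46.9)
989.41 T = 40189 − 10588 = 29601
T ≈ 29.92 °C — above 0 °C, consistent with complete melting.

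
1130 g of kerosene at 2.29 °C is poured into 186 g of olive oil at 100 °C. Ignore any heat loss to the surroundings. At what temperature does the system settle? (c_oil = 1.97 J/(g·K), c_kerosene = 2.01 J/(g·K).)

T_f ≈ 15.9 °C

Taking heat into each body as positive, Σ m c ΔT = 0:
186*1.97*(T − 100) + 1130*2.01*(T − 2.29) = 0
366.42(T − 100) + 2271.3(T − 2.29) = 0
(366.42 + 2271.3) T = 366.42*100 + 2271.3*2.29
T = 41843 / 2637.7 = 15.9 °C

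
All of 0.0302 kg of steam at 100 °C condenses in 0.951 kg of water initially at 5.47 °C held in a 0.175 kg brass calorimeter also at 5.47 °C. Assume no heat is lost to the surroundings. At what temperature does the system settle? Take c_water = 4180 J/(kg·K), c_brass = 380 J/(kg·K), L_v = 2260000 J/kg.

T_f ≈ 24.7 °C

Conservation of energy gives ΣQ = 0:
steam→water at 100 °C releases m L_v = 0.0302·2260000 = 68252; condensate cools 100→T: 0.0302·4180·(T − 100) = 126.24(T − 100); original water: 3975.2(T − 5.47); cup: 66.5(T − 5.47)
4167.9 T = 68252 + 12624 + 22108 = 102984
T ≈ 24.71 °C, under the boiling point, so the assumption holds.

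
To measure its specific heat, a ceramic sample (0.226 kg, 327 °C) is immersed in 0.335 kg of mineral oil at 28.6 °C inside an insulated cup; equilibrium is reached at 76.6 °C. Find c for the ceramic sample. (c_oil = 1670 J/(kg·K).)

c ≈ 475 J/(kg·K)

m_s c (T_s − T_f) = m_oil c_oil (T_f − T_0):
0.226×c×(327 − 76.6) = 0.335×1670×(76.6 − 28.6)
56.59 c = 26854  ⇒  c ≈ 474.5 J/(kg·K)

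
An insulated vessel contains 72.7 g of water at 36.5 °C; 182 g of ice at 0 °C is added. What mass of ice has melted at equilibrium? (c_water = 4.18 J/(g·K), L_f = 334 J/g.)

m_melted ≈ 33.2 g

Cooling the water to 0 °C releases 72.7·4.18·36.5 = 11092 J.
Fully melting the ice requires m_ice L_f = 182·334 = 60788 J.
That's not enough to melt it all — equilibrium is at 0 °C with ice remaining.
m_melted·334 = 11092  ⇒  m_melted ≈ 33.21 g.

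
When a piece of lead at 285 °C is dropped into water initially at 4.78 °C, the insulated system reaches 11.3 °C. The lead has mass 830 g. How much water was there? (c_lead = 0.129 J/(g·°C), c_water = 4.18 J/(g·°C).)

m ≈ 1080 g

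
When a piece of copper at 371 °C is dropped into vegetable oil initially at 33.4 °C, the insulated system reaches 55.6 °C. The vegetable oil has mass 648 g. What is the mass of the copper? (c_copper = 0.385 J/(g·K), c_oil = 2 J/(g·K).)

m ≈ 237 g

Energy conservation, ΣQ = 0:
m·0.385·(55.6 − 371) + 648·2·(55.6 − 33.4) = 0
-121.43 m = -28771
m = -28771/-121.43 ≈ 236.9 g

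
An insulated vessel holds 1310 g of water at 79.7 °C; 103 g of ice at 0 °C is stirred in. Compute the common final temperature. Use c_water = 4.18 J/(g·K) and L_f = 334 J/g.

T_f ≈ 68.1 °C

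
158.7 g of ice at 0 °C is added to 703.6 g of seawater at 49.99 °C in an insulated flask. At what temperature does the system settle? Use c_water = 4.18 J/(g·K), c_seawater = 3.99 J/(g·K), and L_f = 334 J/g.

T_f ≈ 25.2 °C

Conservation of energy gives ΣQ = 0:
fusion: m_ice L_f = 158.7·334 = 53006
  warm the meltwater: 663.37 T
  seawater cools: 703.6·3.99·(T − 49.99) = 2807.4(T − 49.99)
3470.7 T = 140340 − 53006 = 87334
T ≈ 25.16 °C. Since T > 0 °C, the all-ice-melts assumption holds.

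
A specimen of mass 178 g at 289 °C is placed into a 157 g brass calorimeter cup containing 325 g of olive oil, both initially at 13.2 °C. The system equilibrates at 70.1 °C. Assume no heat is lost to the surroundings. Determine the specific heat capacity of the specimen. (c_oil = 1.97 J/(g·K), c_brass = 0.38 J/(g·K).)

c ≈ 1.02 J/(g·K)

Conservation of energy gives ΣQ = 0:
178·c·(70.1 − 289) + 325·1.97·(70.1 − 13.2) + 157·0.38·(70.1 − 13.2) = 0
-38964 c = -39825
c = -39825/-38964 ≈ 1.022 J/(g·K)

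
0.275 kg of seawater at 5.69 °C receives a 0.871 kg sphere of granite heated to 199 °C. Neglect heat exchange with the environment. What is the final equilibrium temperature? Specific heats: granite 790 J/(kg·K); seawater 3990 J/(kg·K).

T_f is the heat-capacity-weighted average of the initial temperatures:
T_f = (688.09*199 + 1097.2*5.69) / (688.09 + 1097.2)
    = 143173 / 1785.3 ≈ 80.19 °C

T_f ≈ 80.2 °C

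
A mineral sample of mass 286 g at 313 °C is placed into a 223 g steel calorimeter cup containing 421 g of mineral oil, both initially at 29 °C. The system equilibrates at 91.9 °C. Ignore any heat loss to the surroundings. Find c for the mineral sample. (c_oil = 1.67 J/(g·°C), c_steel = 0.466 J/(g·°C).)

c ≈ 0.803 J/(g·°C)

Net heat exchanged in the isolated system is zero:
286·c·(91.9 − 313) + 421·1.67·(91.9 − 29) + 223·0.466·(91.9 − 29) = 0
-63235 c = -50760
c = -50760/-63235 ≈ 0.8027 J/(g·°C)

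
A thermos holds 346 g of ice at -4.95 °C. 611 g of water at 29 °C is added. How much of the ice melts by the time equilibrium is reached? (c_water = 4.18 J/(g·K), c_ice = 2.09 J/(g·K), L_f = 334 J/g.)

m_melted ≈ 211 g

Heat available from the water dropping to 0 °C: 611·4.18·29 = 74065 J.
Of that, 346·2.09·4.95 = 3579.5 J goes to bring the ice to 0 °C, leaving 70486 J.
Fully melting the ice requires m_ice L_f = 346·334 = 115564 J.
That's not enough to melt it all — equilibrium is at 0 °C with ice remaining.
m_melt = 70486 / L_f = 211 g.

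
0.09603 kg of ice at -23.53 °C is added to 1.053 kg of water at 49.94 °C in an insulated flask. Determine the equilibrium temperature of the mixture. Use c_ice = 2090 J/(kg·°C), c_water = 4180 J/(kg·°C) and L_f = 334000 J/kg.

Energy conservation, ΣQ = 0:
warm ice to 0 °C: 0.09603×2090×(0 − (-23.53)) = 4722.5
  latent heat to melt: 0.09603×334000 = 32074
  meltwater 0→T: 0.09603×4180×T = 401.41 T
  water: 4401.5(T − 49.94)
4802.9 T = 219813 − 36797 = 183016
T ≈ 38.11 °C (positive, so assuming full melt was valid).

T_f ≈ 38.1 °C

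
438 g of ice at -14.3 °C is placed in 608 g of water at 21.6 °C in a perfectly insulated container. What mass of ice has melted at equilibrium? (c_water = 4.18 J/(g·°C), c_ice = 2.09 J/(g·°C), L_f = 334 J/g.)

Water can give up m c ΔT = 608×4.18×21.6 = 54895 J before reaching 0 °C.
Warming the ice to 0 °C takes 438×2.09×14.3 = 13091 J, leaving 41805 J for melting.
Fully melting the ice requires m_ice L_f = 438×334 = 146292 J.
That's not enough to melt it all — equilibrium is at 0 °C with ice remaining.
m_melted×334 = 41805  ⇒  m_melted ≈ 125.2 g.

m_melted ≈ 125 g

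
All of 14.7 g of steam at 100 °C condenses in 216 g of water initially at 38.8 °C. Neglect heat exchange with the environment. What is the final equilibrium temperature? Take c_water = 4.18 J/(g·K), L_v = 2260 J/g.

T_f ≈ 77.2 °C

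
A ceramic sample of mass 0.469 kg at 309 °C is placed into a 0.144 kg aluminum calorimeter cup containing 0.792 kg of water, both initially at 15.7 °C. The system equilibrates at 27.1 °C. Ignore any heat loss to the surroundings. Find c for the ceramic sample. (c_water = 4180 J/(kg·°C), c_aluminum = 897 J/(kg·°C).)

c ≈ 297 J/(kg·°C)

Heat gained plus heat lost sum to zero:
0.469×c×(27.1 − 309) + 0.792×4180×(27.1 − 15.7) + 0.144×897×(27.1 − 15.7) = 0
-132.21 c = -39213
c = -39213/-132.21 ≈ 296.6 J/(kg·°C)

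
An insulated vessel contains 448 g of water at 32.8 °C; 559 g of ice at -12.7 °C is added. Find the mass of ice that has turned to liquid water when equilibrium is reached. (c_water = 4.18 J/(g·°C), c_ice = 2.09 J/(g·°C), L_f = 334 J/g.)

Water can give up m c ΔT = 448×4.18×32.8 = 61423 J before reaching 0 °C.
Of that, 559×2.09×12.7 = 14838 J goes to bring the ice to 0 °C, leaving 46585 J.
To melt every bit of ice: 559×334 = 186706 J.
That's not enough to melt it all — equilibrium is at 0 °C with ice remaining.
m_melt = 46585 / L_f = 139.5 g.

m_melted ≈ 139 g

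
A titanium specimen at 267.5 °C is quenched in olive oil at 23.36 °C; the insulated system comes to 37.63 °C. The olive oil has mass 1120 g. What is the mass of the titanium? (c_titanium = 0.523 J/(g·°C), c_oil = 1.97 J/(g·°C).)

m ≈ 262 g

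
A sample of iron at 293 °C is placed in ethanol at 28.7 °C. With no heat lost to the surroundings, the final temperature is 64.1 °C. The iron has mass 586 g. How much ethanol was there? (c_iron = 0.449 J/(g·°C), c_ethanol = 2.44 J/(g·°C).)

Heat gained plus heat lost sum to zero:
586·0.449·(64.1 − 293) + m·2.44·(64.1 − 28.7) = 0
86.38 m = 60227
m = 60227/86.38 ≈ 697.3 g

m ≈ 697 g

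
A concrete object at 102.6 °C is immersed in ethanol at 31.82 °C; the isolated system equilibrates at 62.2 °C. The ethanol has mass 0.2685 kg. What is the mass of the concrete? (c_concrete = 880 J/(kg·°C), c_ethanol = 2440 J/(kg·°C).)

m ≈ 0.56 kg

Heat lost by the concrete = heat gained by the ethanol:
m·880·(102.6 − 62.2) = 0.2685·2440·(62.2 − 31.82)
35552 m = 19903  ⇒  m ≈ 0.5598 kg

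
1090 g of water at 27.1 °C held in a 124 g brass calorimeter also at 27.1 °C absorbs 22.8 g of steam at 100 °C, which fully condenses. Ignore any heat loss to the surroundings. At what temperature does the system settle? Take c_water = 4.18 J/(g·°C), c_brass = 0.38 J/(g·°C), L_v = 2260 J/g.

T_f ≈ 39.5 °C

Taking heat into each body as positive, Σ m c ΔT = 0:
steam→water at 100 °C releases m L_v = 22.8×2260 = 51528; condensate cools 100→T: 22.8×4.18×(T − 100) = 95.3(T − 100); water warms: 1090×4.18×(T − 27.1) = 4556.2(T − 27.1); brass cup: 124×0.38×(T − 27.1) = 47.12(T − 27.1)
4698.6 T = 51528 + 9530.4 + 124750 = 185808
T ≈ 39.55 °C — below 100 °C, confirming all the steam condensed.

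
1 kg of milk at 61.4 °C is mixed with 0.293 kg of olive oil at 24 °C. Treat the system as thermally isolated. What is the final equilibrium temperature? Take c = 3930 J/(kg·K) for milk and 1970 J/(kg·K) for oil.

Set heat shed by the hot body equal to heat absorbed by the cold body:
1*3930*(61.4 − T) = 0.293*1970*(T − 24)
3930(61.4 − T) = 577.21(T − 24)
4507.2 T = 255155  ⇒  T ≈ 56.61 °C

T_f ≈ 56.6 °C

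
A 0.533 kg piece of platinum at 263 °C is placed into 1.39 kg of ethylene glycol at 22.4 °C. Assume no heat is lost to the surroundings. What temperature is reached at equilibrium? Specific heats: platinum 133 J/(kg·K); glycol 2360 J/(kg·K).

T_f ≈ 27.5 °C

Set heat shed by the hot body equal to heat absorbed by the cold body:
0.533·133·(263 − T) = 1.39·2360·(T − 22.4)
70.89(263 − T) = 3280.4(T − 22.4)
3351.3 T = 92125  ⇒  T ≈ 27.49 °C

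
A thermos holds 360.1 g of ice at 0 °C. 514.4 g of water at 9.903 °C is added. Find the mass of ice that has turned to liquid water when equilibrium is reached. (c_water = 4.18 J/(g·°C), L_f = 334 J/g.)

m_melted ≈ 63.8 g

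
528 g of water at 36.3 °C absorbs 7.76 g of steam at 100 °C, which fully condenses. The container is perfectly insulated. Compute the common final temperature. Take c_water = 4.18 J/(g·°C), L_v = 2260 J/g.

Energy conservation, ΣQ = 0:
steam→water at 100 °C releases m L_v = 7.76×2260 = 17538; condensed water 100 °C→T: 32.44(T − 100); original water: 2207(T − 36.3)
2239.5 T = 17538 + 3243.7 + 80116 = 100897
T ≈ 45.05 °C (< 100 °C, so full condensation is consistent).

T_f ≈ 45.1 °C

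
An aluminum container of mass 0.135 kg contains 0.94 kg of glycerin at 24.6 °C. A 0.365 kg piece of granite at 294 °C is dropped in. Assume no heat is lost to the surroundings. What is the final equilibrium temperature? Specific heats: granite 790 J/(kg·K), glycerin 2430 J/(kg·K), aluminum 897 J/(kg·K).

Energy conservation, ΣQ = 0:
0.365×790×(T − 294) + 0.94×2430×(T − 24.6) + 0.135×897×(T − 24.6) = 0
2693.6 T = 143945
T ≈ 53.44 °C

T_f ≈ 53.4 °C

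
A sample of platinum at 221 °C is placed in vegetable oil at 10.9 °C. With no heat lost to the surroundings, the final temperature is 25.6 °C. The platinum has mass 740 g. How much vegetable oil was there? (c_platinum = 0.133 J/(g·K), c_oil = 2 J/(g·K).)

m ≈ 654 g

Taking heat into each body as positive, Σ m c ΔT = 0:
740×0.133×(25.6 − 221) + m×2×(25.6 − 10.9) = 0
29.4 m = 19231
m = 19231/29.4 ≈ 654.1 g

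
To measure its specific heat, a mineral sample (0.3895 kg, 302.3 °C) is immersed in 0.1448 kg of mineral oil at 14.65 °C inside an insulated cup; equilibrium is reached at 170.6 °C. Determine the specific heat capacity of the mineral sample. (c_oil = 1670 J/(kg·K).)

Heat lost by the mineral sample = heat gained by the oil:
0.3895×c×(302.3 − 170.6) = 0.1448×1670×(170.6 − 14.65)
51.3 c = 37711  ⇒  c ≈ 735.2 J/(kg·K)

c ≈ 735 J/(kg·K)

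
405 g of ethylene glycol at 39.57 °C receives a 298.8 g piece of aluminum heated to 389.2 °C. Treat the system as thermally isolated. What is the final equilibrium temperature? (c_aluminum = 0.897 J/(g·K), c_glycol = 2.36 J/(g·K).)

T_f ≈ 116.1 °C

Let T be the final temperature. ΣQ_i = 0:
298.8*0.897*(T − 389.2) + 405*2.36*(T − 39.57) = 0
268.02(T − 389.2) + 955.8(T − 39.57) = 0
(268.02 + 955.8) T = 268.02*389.2 + 955.8*39.57
T ≈ 116.14 °C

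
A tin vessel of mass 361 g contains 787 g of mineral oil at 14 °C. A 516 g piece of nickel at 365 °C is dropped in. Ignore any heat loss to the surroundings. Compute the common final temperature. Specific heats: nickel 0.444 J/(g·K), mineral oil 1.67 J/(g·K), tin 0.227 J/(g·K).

T_f ≈ 63.5 °C

Let T be the final temperature. ΣQ_i = 0:
516·0.444·(T − 365) + 787·1.67·(T − 14) + 361·0.227·(T − 14) = 0
229.1(T − 365) + 1314.3(T − 14) + 81.95(T − 14) = 0
(229.1 + 1314.3 + 81.95) T = 229.1·365 + 1314.3·14 + 81.95·14
T ≈ 63.48 °C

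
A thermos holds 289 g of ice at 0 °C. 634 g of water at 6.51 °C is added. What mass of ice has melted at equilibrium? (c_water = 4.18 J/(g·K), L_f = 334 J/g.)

Water can give up m c ΔT = 634×4.18×6.51 = 17252 J before reaching 0 °C.
Melting all 289 g of ice would need 289×334 = 96526 J.
17252 J < 96526 J, so only part of the ice melts and the system sits at 0 °C.
m_melted×334 = 17252  ⇒  m_melted ≈ 51.65 g.

m_melted ≈ 51.7 g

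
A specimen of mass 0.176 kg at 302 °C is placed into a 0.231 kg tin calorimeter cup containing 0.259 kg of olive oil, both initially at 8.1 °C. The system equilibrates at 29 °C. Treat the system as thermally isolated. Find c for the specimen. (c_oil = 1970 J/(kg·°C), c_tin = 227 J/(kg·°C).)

c ≈ 245 J/(kg·°C)

Heat gained plus heat lost sum to zero:
0.176×c×(29 − 302) + 0.259×1970×(29 − 8.1) + 0.231×227×(29 − 8.1) = 0
-48.05 c = -11760
c = -11760/-48.05 ≈ 244.7 J/(kg·°C)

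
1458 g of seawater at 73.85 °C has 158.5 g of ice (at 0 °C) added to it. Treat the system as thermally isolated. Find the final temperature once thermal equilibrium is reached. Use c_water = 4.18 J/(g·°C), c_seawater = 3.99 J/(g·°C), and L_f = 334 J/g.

T_f ≈ 58.1 °C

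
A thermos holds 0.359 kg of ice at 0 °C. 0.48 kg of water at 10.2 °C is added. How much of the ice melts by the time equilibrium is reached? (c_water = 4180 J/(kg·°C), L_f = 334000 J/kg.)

m_melted ≈ 0.0613 kg

Water can give up m c ΔT = 0.48·4180·10.2 = 20465 J before reaching 0 °C.
Fully melting the ice requires m_ice L_f = 0.359·334000 = 119906 J.
Since 20465 < 119906 J, not all the ice melts; equilibrium is at 0 °C.
m_melted·334000 = 20465  ⇒  m_melted ≈ 0.06127 kg.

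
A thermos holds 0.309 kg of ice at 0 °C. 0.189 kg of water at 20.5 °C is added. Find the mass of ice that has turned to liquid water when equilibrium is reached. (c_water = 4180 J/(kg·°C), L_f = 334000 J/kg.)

m_melted ≈ 0.0485 kg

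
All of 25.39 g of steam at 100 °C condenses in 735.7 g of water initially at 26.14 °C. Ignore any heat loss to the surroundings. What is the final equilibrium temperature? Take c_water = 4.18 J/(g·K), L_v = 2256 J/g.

T_f ≈ 46.6 °C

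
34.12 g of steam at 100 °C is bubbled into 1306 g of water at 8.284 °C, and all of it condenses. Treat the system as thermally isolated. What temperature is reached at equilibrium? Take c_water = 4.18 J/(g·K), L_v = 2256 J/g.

Net heat exchanged in the isolated system is zero:
latent heat released on condensation: 34.12×2256 = 76975
  condensed water 100 °C→T: 142.62(T − 100)
  original water: 5459.1(T − 8.284)
5601.7 T = 76975 + 14262 + 45223 = 136460
T ≈ 24.36 °C — below 100 °C, confirming all the steam condensed.

T_f ≈ 24.4 °C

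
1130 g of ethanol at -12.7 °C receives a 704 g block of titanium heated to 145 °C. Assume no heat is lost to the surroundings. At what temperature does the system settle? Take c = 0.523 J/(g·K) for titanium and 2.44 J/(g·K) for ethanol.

T_f ≈ 5.9 °C

Heat gained plus heat lost sum to zero:
704·0.523·(T − 145) + 1130·2.44·(T − (-12.7)) = 0
368.19(T − 145) + 2757.2(T − (-12.7)) = 0
3125.4 T = 18371
T = 18371 / 3125.4 = 5.88 °C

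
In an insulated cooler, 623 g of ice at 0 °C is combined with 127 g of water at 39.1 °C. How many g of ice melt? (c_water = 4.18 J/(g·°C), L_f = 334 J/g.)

m_melted ≈ 62.1 g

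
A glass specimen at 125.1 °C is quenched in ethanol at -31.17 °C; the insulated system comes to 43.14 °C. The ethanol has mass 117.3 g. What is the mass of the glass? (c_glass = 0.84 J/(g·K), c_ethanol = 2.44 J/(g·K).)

m ≈ 309 g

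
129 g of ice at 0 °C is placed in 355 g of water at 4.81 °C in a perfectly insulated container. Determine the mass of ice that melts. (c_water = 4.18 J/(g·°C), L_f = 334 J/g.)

m_melted ≈ 21.4 g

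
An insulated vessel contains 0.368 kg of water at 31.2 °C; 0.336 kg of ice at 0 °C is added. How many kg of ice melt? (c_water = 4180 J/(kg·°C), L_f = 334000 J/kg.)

Water can give up m c ΔT = 0.368·4180·31.2 = 47993 J before reaching 0 °C.
Melting all 0.336 kg of ice would need 0.336·334000 = 112224 J.
Since 47993 < 112224 J, not all the ice melts; equilibrium is at 0 °C.
m_melted·334000 = 47993  ⇒  m_melted ≈ 0.1437 kg.

m_melted ≈ 0.144 kg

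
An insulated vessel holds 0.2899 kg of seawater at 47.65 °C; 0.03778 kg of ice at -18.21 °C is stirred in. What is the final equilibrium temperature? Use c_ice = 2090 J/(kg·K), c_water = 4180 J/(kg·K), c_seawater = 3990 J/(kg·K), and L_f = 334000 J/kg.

T_f ≈ 31.2 °C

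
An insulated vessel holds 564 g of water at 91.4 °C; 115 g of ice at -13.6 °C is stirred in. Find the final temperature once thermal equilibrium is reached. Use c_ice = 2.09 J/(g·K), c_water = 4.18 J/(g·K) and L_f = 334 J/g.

Net heat exchanged in the isolated system is zero:
warm ice to 0 °C: 115·2.09·(0 − (-13.6)) = 3268.8; melt ice: 115·334 = 38410; warm the meltwater: 480.7 T; water: 2357.5(T − 91.4)
2838.2 T = 215477 − 41679 = 173799
T ≈ 61.24 °C (positive, so assuming full melt was valid).

T_f ≈ 61.2 °C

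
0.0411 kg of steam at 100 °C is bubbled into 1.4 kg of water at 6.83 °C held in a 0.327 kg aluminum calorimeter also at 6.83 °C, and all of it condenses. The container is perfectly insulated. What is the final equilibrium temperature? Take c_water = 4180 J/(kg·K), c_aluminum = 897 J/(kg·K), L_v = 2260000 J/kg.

T_f ≈ 24.1 °C

Let T be the final temperature. ΣQ_i = 0:
condense steam: −0.0411·2260000 = −92886; condensate cools 100→T: 0.0411·4180·(T − 100) = 171.8(T − 100); water warms: 1.4·4180·(T − 6.83) = 5852(T − 6.83); cup: 293.32(T − 6.83)
6317.1 T = 92886 + 17180 + 41973 = 152038
T ≈ 24.07 °C (< 100 °C, so full condensation is consistent).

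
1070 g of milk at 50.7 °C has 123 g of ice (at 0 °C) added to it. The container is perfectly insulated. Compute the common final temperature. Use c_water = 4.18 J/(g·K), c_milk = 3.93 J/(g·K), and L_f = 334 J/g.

T_f ≈ 36.5 °C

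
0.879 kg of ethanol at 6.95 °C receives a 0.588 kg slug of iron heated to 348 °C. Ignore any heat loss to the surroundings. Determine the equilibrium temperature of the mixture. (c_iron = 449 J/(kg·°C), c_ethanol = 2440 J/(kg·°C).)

T_f ≈ 44.3 °C

Taking heat into each body as positive, Σ m c ΔT = 0:
0.588*449*(T − 348) + 0.879*2440*(T − 6.95) = 0
264.01(T − 348) + 2144.8(T − 6.95) = 0
(264.01 + 2144.8) T = 264.01*348 + 2144.8*6.95
T ≈ 44.33 °C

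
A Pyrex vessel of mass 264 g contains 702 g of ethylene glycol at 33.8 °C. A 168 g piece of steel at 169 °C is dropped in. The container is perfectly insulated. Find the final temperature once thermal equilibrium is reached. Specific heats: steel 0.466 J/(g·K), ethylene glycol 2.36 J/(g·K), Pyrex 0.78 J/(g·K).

With ΣQ=0 the equilibrium temperature is the m·c-weighted mean:
T_f = (78.29*169 + 1656.7*33.8 + 205.92*33.8) / (78.29 + 1656.7 + 205.92)
    = 76188 / 1940.9 ≈ 39.25 °C

T_f ≈ 39.3 °C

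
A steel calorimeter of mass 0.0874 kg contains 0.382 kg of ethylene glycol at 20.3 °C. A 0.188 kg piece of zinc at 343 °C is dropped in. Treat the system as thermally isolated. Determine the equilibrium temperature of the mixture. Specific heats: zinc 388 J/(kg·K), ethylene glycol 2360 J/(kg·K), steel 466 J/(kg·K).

T_f ≈ 43.5 °C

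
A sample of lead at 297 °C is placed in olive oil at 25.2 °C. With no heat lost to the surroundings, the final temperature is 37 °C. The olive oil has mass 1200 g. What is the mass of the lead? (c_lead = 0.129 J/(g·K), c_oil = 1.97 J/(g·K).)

m ≈ 832 g

Conservation of energy gives ΣQ = 0:
m×0.129×(37 − 297) + 1200×1.97×(37 − 25.2) = 0
-33.54 m = -27895
m = -27895/-33.54 ≈ 831.7 g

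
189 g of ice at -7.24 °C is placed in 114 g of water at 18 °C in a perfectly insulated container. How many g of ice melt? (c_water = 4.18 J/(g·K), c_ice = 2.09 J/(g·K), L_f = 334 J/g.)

m_melted ≈ 17.1 g

Water can give up m c ΔT = 114×4.18×18 = 8577.4 J before reaching 0 °C.
Of that, 189×2.09×7.24 = 2859.9 J goes to bring the ice to 0 °C, leaving 5717.5 J.
To melt every bit of ice: 189×334 = 63126 J.
Since 5717.5 < 63126 J, not all the ice melts; equilibrium is at 0 °C.
m_melt = 5717.5 / L_f = 17.12 g.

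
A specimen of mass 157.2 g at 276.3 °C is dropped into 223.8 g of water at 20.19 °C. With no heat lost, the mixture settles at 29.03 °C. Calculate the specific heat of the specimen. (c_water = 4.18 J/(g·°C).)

Setting the total heat transfer to zero:
157.2·c·(29.03 − 276.3) + 223.8·4.18·(29.03 − 20.19) = 0
-38871 c = -8269.7
c = -8269.7/-38871 ≈ 0.2127 J/(g·°C)

c ≈ 0.213 J/(g·°C)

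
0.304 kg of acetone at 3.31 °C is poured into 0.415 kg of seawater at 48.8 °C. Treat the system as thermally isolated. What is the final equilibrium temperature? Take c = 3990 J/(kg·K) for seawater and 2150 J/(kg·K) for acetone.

T_f is the heat-capacity-weighted average of the initial temperatures:
T_f = (1655.8*48.8 + 653.6*3.31) / (1655.8 + 653.6)
    = 82969 / 2309.4 ≈ 35.93 °C

T_f ≈ 35.9 °C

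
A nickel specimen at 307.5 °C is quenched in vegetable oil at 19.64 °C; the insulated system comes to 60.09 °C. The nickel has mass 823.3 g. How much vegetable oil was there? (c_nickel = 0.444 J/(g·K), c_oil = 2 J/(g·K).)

m ≈ 1120 g

Heat lost by the nickel = heat gained by the oil:
823.3×0.444×(307.5 − 60.09) = m×2×(60.09 − 19.64)
80.9 m = 90440  ⇒  m ≈ 1118 g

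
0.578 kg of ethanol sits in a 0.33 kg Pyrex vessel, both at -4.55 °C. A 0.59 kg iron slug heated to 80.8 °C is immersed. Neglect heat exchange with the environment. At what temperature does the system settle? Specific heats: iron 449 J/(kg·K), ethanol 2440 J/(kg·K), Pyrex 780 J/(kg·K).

T_f ≈ 7.1 °C

Taking heat into each body as positive, Σ m c ΔT = 0:
0.59*449*(T − 80.8) + 0.578*2440*(T − (-4.55)) + 0.33*780*(T − (-4.55)) = 0
1932.6 T = 13817
T = 13817 / 1932.6 = 7.15 °C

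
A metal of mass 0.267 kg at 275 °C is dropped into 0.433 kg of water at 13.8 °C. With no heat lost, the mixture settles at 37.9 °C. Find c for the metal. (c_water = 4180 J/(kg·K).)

c ≈ 689 J/(kg·K)

Let T be the final temperature. ΣQ_i = 0:
0.267×c×(37.9 − 275) + 0.433×4180×(37.9 − 13.8) = 0
-63.31 c = -43620
c = -43620/-63.31 ≈ 689 J/(kg·K)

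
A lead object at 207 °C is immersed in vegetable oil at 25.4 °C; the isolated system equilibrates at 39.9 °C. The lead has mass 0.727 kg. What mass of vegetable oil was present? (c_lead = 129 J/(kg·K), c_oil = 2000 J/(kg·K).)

m ≈ 0.54 kg

Let T be the final temperature. ΣQ_i = 0:
0.727×129×(39.9 − 207) + m×2000×(39.9 − 25.4) = 0
29000 m = 15671
m = 15671/29000 ≈ 0.5404 kg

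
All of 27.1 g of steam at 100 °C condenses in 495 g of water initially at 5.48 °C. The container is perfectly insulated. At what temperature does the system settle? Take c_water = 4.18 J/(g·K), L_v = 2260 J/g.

T_f ≈ 38.5 °C

Energy conservation, ΣQ = 0:
latent heat released on condensation: 27.1×2260 = 61246; condensate cools 100→T: 27.1×4.18×(T − 100) = 113.28(T − 100); water warms: 495×4.18×(T − 5.48) = 2069.1(T − 5.48)
2182.4 T = 61246 + 11328 + 11339 = 83912
T ≈ 38.45 °C (< 100 °C, so full condensation is consistent).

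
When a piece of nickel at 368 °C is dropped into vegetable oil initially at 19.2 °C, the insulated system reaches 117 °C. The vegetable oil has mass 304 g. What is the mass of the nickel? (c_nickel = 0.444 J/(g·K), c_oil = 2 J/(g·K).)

m ≈ 534 g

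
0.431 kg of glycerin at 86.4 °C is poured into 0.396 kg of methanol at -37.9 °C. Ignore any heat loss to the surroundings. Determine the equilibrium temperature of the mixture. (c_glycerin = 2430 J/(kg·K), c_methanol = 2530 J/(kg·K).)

Net heat exchanged in the isolated system is zero:
0.431*2430*(T − 86.4) + 0.396*2530*(T − (-37.9)) = 0
2049.2 T = 52518
T ≈ 25.63 °C

T_f ≈ 25.6 °C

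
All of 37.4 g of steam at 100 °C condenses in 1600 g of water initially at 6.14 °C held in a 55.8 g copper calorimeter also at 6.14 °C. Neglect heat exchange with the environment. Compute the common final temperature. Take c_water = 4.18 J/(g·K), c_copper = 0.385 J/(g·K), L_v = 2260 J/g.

Sum of m c ΔT and latent-heat terms is zero:
latent heat released on condensation: 37.4·2260 = 84524
  condensed water 100 °C→T: 156.33(T − 100)
  original water: 6688(T − 6.14)
  cup: 21.48(T − 6.14)
6865.8 T = 84524 + 15633 + 41196 = 141353
T ≈ 20.59 °C (< 100 °C, so full condensation is consistent).

T_f ≈ 20.6 °C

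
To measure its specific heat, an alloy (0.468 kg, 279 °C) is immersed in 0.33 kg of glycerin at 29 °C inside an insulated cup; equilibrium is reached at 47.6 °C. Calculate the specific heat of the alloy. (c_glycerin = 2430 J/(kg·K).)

c ≈ 138 J/(kg·K)

Heat lost by the alloy = heat gained by the glycerin:
0.468×c×(279 − 47.6) = 0.33×2430×(47.6 − 29)
108.3 c = 14915  ⇒  c ≈ 137.7 J/(kg·K)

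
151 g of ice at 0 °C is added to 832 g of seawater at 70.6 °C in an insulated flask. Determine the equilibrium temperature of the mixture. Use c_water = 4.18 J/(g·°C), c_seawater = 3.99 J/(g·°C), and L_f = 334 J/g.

T_f ≈ 46.6 °C

Let T be the final temperature. ΣQ_i = 0:
latent heat to melt: 151×334 = 50434; meltwater 0→T: 151×4.18×T = 631.18 T; seawater: 3319.7(T − 70.6)
3950.9 T = 234369 − 50434 = 183935
T ≈ 46.56 °C. Since T > 0 °C, the all-ice-melts assumption holds.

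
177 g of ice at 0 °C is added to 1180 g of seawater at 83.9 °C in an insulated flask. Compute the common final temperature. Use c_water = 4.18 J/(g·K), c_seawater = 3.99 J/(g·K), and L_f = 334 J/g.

T_f ≈ 61.7 °C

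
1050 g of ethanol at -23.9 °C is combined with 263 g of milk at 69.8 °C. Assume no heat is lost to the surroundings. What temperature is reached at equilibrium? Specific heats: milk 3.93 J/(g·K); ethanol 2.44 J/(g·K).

T_f ≈ 3.0 °C

Conservation of energy gives ΣQ = 0:
263*3.93*(T − 69.8) + 1050*2.44*(T − (-23.9)) = 0
1033.6(T − 69.8) + 2562(T − (-23.9)) = 0
(1033.6 + 2562) T = 1033.6*69.8 + 2562*(-23.9)
T = 10913 / 3595.6 = 3.04 °C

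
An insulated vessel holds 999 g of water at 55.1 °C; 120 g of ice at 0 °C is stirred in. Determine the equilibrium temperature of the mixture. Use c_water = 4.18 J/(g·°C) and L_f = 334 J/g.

Let T be the final temperature. ΣQ_i = 0:
fusion: m_ice L_f = 120·334 = 40080; meltwater 0→T: 120·4.18·T = 501.6 T; water: 4175.8(T − 55.1)
4677.4 T = 230088 − 40080 = 190008
T ≈ 40.62 °C. Since T > 0 °C, the all-ice-melts assumption holds.

T_f ≈ 40.6 °C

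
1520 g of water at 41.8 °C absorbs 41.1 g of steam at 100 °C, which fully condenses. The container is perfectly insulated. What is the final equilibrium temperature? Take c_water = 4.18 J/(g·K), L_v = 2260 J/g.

T_f ≈ 57.6 °C

Heat gained plus heat lost sum to zero:
latent heat released on condensation: 41.1×2260 = 92886; condensed water 100 °C→T: 171.8(T − 100); original water: 6353.6(T − 41.8)
6525.4 T = 92886 + 17180 + 265580 = 375646
T ≈ 57.57 °C — below 100 °C, confirming all the steam condensed.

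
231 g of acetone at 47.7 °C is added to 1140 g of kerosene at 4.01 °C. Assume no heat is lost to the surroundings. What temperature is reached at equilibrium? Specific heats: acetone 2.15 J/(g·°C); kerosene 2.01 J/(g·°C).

T_f ≈ 11.8 °C

Heat gained plus heat lost sum to zero:
231×2.15×(T − 47.7) + 1140×2.01×(T − 4.01) = 0
496.65(T − 47.7) + 2291.4(T − 4.01) = 0
2788 T = 32879
T = 32879/2788 ≈ 11.79 °C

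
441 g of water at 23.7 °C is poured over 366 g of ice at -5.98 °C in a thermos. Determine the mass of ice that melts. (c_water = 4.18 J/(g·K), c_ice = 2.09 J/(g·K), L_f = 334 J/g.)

m_melted ≈ 117 g

Cooling the water to 0 °C releases 441·4.18·23.7 = 43688 J.
Of that, 366·2.09·5.98 = 4574.3 J goes to bring the ice to 0 °C, leaving 39114 J.
Melting all 366 g of ice would need 366·334 = 122244 J.
Since 39114 < 122244 J, not all the ice melts; equilibrium is at 0 °C.
m_melted·334 = 39114  ⇒  m_melted ≈ 117.1 g.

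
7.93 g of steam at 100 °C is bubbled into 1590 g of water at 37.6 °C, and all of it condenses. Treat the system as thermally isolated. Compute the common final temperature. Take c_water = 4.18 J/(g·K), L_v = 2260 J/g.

Taking heat into each body as positive, Σ m c ΔT = 0:
condense steam: −7.93·2260 = −17922
  condensed water 100 °C→T: 33.15(T − 100)
  water warms: 1590·4.18·(T − 37.6) = 6646.2(T − 37.6)
6679.3 T = 17922 + 3314.7 + 249897 = 271134
T ≈ 40.59 °C — below 100 °C, confirming all the steam condensed.

T_f ≈ 40.6 °C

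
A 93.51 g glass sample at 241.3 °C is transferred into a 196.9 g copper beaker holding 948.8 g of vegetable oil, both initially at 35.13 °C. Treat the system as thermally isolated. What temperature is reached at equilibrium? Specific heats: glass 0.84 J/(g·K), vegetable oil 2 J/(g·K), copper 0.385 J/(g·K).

T_f ≈ 43.0 °C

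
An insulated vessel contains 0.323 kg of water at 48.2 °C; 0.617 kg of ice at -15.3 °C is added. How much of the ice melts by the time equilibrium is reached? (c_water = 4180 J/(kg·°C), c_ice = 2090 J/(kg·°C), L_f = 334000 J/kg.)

m_melted ≈ 0.136 kg

Cooling the water to 0 °C releases 0.323·4180·48.2 = 65077 J.
Of that, 0.617·2090·15.3 = 19730 J goes to bring the ice to 0 °C, leaving 45347 J.
Fully melting the ice requires m_ice L_f = 0.617·334000 = 206078 J.
That's not enough to melt it all — equilibrium is at 0 °C with ice remaining.
Mass melted = 45347/334000 ≈ 0.1358 kg.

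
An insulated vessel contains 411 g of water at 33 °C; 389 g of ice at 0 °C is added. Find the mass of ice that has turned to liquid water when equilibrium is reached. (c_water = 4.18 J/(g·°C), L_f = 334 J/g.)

m_melted ≈ 170 g

Water can give up m c ΔT = 411·4.18·33 = 56693 J before reaching 0 °C.
To melt every bit of ice: 389·334 = 129926 J.
Since 56693 < 129926 J, not all the ice melts; equilibrium is at 0 °C.
m_melted·334 = 56693  ⇒  m_melted ≈ 169.7 g.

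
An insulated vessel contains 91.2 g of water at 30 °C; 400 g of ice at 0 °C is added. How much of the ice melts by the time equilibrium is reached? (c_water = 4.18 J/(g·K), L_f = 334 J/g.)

m_melted ≈ 34.2 g

Cooling the water to 0 °C releases 91.2·4.18·30 = 11436 J.
Fully melting the ice requires m_ice L_f = 400·334 = 133600 J.
That's not enough to melt it all — equilibrium is at 0 °C with ice remaining.
m_melt = 11436 / L_f = 34.24 g.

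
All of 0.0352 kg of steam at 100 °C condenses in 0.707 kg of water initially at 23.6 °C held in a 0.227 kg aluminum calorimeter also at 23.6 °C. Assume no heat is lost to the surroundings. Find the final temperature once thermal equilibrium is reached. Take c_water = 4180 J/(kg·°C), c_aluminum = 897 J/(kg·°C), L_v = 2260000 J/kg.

T_f ≈ 51.1 °C

Heat gained plus heat lost sum to zero:
condense steam: −0.0352·2260000 = −79552; condensed water 100 °C→T: 147.14(T − 100); original water: 2955.3(T − 23.6); aluminum cup: 0.227·897·(T − 23.6) = 203.62(T − 23.6)
3306 T = 79552 + 14714 + 74550 = 168815
T ≈ 51.06 °C (< 100 °C, so full condensation is consistent).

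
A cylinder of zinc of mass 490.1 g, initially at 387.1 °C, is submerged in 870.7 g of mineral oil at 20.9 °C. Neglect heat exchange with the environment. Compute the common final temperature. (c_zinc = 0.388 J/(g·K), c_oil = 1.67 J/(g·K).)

|Q_zinc| = |Q_oil|:
490.1·0.388·(387.1 − T) = 870.7·1.67·(T − 20.9)
190.16(387.1 − T) = 1454.1(T − 20.9)
1644.2 T = 104001  ⇒  T ≈ 63.25 °C

T_f ≈ 63.3 °C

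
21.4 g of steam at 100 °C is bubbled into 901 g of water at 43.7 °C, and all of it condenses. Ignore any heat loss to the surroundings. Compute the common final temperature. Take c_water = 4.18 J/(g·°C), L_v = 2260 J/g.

Sum of m c ΔT and latent-heat terms is zero:
condense steam: −21.4×2260 = −48364
  condensed water 100 °C→T: 89.45(T − 100)
  original water: 3766.2(T − 43.7)
3855.6 T = 48364 + 8945.2 + 164582 = 221891
T ≈ 57.55 °C, under the boiling point, so the assumption holds.

T_f ≈ 57.5 °C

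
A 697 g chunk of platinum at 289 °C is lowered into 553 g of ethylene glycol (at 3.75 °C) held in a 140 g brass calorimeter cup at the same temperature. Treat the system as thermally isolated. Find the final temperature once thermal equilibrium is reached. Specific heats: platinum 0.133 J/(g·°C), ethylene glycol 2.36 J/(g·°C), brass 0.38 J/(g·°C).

T_f ≈ 22.0 °C

T_f is the heat-capacity-weighted average of the initial temperatures:
T_f = (92.7×289 + 1305.1×3.75 + 53.2×3.75) / (92.7 + 1305.1 + 53.2)
    = 31884 / 1451 ≈ 21.97 °C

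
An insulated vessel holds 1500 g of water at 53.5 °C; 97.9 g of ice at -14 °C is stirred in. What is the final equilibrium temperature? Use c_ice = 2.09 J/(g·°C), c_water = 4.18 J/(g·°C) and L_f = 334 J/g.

T_f ≈ 44.9 °C

Conservation of energy gives ΣQ = 0:
ice -14→0 °C: 97.9×2.09×14 = 2864.6; latent heat to melt: 97.9×334 = 32699; warm the meltwater: 409.22 T; water cools: 1500×4.18×(T − 53.5) = 6270(T − 53.5)
6679.2 T = 335445 − 35563 = 299882
T ≈ 44.90 °C. Since T > 0 °C, the all-ice-melts assumption holds.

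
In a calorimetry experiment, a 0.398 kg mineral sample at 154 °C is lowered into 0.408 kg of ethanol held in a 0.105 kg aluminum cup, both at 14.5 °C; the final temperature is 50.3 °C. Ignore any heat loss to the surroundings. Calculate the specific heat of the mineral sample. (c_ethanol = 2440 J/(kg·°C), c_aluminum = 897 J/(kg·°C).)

c ≈ 945 J/(kg·°C)

Setting the total heat transfer to zero:
0.398·c·(50.3 − 154) + 0.408·2440·(50.3 − 14.5) + 0.105·897·(50.3 − 14.5) = 0
-41.27 c = -39011
c = -39011/-41.27 ≈ 945.2 J/(kg·°C)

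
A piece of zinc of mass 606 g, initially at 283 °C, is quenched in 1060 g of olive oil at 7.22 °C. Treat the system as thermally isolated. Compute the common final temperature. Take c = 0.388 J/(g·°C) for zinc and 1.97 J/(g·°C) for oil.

T_f ≈ 35.1 °C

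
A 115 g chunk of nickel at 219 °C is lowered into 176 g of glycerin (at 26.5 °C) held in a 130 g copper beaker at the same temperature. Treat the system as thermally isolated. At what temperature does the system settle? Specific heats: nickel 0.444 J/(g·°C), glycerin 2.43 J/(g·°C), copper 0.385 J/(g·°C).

T_f ≈ 45.1 °C

T_f = Σ m_i c_i T_i / Σ m_i c_i:
T_f = (51.06·219 + 427.68·26.5 + 50.05·26.5) / (51.06 + 427.68 + 50.05)
    = 23842 / 528.79 ≈ 45.09 °C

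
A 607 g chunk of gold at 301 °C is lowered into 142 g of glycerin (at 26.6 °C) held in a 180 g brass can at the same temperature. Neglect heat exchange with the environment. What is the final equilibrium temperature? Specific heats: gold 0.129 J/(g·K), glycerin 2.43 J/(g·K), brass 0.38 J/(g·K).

T_f ≈ 70.3 °C

Net heat exchanged in the isolated system is zero:
607×0.129×(T − 301) + 142×2.43×(T − 26.6) + 180×0.38×(T − 26.6) = 0
78.3(T − 301) + 345.06(T − 26.6) + 68.4(T − 26.6) = 0
491.76 T = 34567
T = 34567/491.76 ≈ 70.29 °C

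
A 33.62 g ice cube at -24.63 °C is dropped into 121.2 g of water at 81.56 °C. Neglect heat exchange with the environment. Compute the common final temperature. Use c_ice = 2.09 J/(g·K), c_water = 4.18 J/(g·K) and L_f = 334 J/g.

T_f ≈ 43.8 °C

Energy conservation, ΣQ = 0:
ice -24.63→0 °C: 33.62·2.09·24.63 = 1730.6
  melt ice: 33.62·334 = 11229
  warm the meltwater: 140.53 T
  water cools: 121.2·4.18·(T − 81.56) = 506.62(T − 81.56)
647.15 T = 41320 − 12960 = 28360
T ≈ 43.82 °C (positive, so assuming full melt was valid).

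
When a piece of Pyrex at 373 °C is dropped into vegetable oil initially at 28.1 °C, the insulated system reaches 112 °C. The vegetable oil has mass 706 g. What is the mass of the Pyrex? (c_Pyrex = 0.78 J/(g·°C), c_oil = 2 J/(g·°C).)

m ≈ 582 g

Heat gained plus heat lost sum to zero:
m×0.78×(112 − 373) + 706×2×(112 − 28.1) = 0
-203.58 m = -118467
m = -118467/-203.58 ≈ 581.9 g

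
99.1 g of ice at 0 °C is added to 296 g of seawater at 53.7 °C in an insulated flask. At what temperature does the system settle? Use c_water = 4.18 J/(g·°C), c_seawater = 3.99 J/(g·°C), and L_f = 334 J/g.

T_f ≈ 19.0 °C

Conservation of energy gives ΣQ = 0:
latent heat to melt: 99.1·334 = 33099; meltwater 0→T: 99.1·4.18·T = 414.24 T; seawater: 1181(T − 53.7)
1595.3 T = 63422 − 33099 = 30322
T ≈ 19.01 °C — above 0 °C, consistent with complete melting.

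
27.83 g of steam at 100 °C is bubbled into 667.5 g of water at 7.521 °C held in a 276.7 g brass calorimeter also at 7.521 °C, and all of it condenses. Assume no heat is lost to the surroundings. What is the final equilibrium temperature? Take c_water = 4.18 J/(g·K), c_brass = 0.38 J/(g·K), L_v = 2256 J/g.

Conservation of energy gives ΣQ = 0:
latent heat released on condensation: 27.83·2256 = 62784; condensate cools 100→T: 27.83·4.18·(T − 100) = 116.33(T − 100); water warms: 667.5·4.18·(T − 7.521) = 2790.1(T − 7.521); cup: 105.15(T − 7.521)
3011.6 T = 62784 + 11633 + 21776 = 96193
T ≈ 31.94 °C — below 100 °C, confirming all the steam condensed.

T_f ≈ 31.9 °C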